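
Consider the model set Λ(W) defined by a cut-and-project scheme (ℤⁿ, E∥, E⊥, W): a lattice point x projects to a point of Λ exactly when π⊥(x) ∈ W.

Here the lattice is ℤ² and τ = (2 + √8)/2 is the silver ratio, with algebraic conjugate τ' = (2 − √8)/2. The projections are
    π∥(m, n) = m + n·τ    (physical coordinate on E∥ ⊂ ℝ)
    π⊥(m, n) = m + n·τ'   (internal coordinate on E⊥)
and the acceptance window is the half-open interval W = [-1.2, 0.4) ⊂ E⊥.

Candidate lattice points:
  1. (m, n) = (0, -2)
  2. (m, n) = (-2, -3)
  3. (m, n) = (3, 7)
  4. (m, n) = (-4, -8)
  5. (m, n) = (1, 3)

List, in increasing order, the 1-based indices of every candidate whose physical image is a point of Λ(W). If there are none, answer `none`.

2, 3, 4, 5

Numerically τ ≈ 2.414214 and τ' = −1/τ ≈ -0.414214.
#1 (0,-2): internal coord 0 + (-2)·τ' = +0.828427; +0.828427 ∉ [-1.2, 0.4) → out
#2 (-2,-3): internal coord -2 + (-3)·τ' = -0.757359; -0.757359 ∈ [-1.2, 0.4) → IN Λ
#3 (3,7): internal coord 3 + (7)·τ' = +0.100505; +0.100505 ∈ [-1.2, 0.4) → IN Λ
#4 (-4,-8): internal coord -4 + (-8)·τ' = -0.686292; -0.686292 ∈ [-1.2, 0.4) → IN Λ
#5 (1,3): internal coord 1 + (3)·τ' = -0.242641; -0.242641 ∈ [-1.2, 0.4) → IN Λ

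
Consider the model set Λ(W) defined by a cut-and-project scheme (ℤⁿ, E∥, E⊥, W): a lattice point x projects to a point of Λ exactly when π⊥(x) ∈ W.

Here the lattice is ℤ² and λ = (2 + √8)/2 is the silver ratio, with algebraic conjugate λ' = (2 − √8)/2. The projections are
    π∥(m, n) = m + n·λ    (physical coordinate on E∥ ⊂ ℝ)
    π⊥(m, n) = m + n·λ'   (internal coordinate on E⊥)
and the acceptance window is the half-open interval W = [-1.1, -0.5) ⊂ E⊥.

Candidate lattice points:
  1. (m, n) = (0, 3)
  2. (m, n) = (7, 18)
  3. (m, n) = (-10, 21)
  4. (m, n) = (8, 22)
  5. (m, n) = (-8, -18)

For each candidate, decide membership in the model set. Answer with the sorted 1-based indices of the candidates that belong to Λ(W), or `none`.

5

Compute λ' = (2−√8)/2 = -0.41421, so π⊥(m,n) = m -0.41421·n.
#1 (0,3): internal coord 0 + (3)·λ' = -1.24264; -1.24264 ∉ [-1.1, -0.5) → out
#2 (7,18): internal coord 7 + (18)·λ' = -0.45584; -0.45584 ∉ [-1.1, -0.5) → out
#3 (-10,21): internal coord -10 + (21)·λ' = -18.69848; -18.69848 ∉ [-1.1, -0.5) → out
#4 (8,22): internal coord 8 + (22)·λ' = -1.11270; -1.11270 ∉ [-1.1, -0.5) → out
#5 (-8,-18): internal coord -8 + (-18)·λ' = -0.54416; -0.54416 ∈ [-1.1, -0.5) → IN Λ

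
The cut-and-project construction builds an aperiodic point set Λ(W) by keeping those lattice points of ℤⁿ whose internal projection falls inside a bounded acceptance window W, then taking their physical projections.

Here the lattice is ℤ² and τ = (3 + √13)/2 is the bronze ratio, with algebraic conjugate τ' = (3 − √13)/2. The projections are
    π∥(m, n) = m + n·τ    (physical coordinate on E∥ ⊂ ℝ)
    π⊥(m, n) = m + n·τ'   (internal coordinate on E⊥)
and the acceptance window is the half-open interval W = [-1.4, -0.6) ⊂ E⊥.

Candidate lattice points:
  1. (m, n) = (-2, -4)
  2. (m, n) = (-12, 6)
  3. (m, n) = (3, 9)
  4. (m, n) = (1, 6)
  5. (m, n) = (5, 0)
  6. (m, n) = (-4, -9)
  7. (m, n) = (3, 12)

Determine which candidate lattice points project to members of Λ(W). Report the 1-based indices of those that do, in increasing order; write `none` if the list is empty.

τ' = (3−√13)/2 ≈ -0.302776.
#1 (-2,-4): internal coord -2 + (-4)·τ' = -0.788897; -0.788897 ∈ [-1.4, -0.6) → IN Λ
#2 (-12,6): internal coord -12 + (6)·τ' = -13.816654; -13.816654 ∉ [-1.4, -0.6) → out
#3 (3,9): internal coord 3 + (9)·τ' = +0.275019; +0.275019 ∉ [-1.4, -0.6) → out
#4 (1,6): internal coord 1 + (6)·τ' = -0.816654; -0.816654 ∈ [-1.4, -0.6) → IN Λ
#5 (5,0): internal coord 5 + (0)·τ' = +5.000000; +5.000000 ∉ [-1.4, -0.6) → out
#6 (-4,-9): internal coord -4 + (-9)·τ' = -1.275019; -1.275019 ∈ [-1.4, -0.6) → IN Λ
#7 (3,12): internal coord 3 + (12)·τ' = -0.633308; -0.633308 ∈ [-1.4, -0.6) → IN Λ

1, 4, 6, 7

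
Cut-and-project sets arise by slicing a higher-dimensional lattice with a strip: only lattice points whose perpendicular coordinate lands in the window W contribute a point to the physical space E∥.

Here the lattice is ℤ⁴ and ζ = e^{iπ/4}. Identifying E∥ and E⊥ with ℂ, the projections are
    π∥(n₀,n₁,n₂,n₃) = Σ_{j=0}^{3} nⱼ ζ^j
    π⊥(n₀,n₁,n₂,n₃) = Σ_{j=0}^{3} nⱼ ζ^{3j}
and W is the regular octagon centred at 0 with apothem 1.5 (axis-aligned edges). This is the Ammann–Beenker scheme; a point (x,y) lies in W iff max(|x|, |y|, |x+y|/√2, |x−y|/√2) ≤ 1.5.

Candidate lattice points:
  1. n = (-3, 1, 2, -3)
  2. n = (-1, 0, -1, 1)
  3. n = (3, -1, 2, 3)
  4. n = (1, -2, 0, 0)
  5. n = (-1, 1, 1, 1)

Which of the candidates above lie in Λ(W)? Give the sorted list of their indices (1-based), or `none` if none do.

Internal map: ζ^{3j} for j=0..3 gives (1,0), (−√2/2,√2/2), (0,−1), (√2/2,√2/2).
#1 (-3, 1, 2, -3): internal (-5.8284, -3.4142); octagon support 6.5355 vs apothem 1.5 → ∉ W
#2 (-1, 0, -1, 1): internal (-0.2929, 1.7071); octagon support 1.7071 vs apothem 1.5 → ∉ W
#3 (3, -1, 2, 3): internal (5.8284, -0.5858); octagon support 5.8284 vs apothem 1.5 → ∉ W
#4 (1, -2, 0, 0): internal (2.4142, -1.4142); octagon support 2.7071 vs apothem 1.5 → ∉ W
#5 (-1, 1, 1, 1): internal (-1.0000, 0.4142); octagon support 1.0000 vs apothem 1.5 → ∈ W

5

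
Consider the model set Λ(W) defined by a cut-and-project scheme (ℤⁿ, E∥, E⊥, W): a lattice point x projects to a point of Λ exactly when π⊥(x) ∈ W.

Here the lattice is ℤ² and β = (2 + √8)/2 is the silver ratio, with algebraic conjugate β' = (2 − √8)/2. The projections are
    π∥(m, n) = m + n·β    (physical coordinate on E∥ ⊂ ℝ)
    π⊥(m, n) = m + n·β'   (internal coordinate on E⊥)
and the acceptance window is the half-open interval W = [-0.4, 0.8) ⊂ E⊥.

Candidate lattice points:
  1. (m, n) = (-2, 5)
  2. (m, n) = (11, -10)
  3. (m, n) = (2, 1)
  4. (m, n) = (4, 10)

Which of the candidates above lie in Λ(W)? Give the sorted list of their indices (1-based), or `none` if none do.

β' = (2−√8)/2 ≈ -0.4142.
candidate 1: (m,n)=(-2,5) → π∥ = -2+5·β ≈ 10.0711, π⊥ = -2+5·β' ≈ -4.0711 ∉ [-0.4, 0.8) ⇒ out
candidate 2: (m,n)=(11,-10) → π∥ = 11-10·β ≈ -13.1421, π⊥ = 11-10·β' ≈ 15.1421 ∉ [-0.4, 0.8) ⇒ out
candidate 3: (m,n)=(2,1) → π∥ = 2+1·β ≈ 4.4142, π⊥ = 2+1·β' ≈ 1.5858 ∉ [-0.4, 0.8) ⇒ out
candidate 4: (m,n)=(4,10) → π∥ = 4+10·β ≈ 28.1421, π⊥ = 4+10·β' ≈ -0.1421 ∈ [-0.4, 0.8) ⇒ IN Λ

4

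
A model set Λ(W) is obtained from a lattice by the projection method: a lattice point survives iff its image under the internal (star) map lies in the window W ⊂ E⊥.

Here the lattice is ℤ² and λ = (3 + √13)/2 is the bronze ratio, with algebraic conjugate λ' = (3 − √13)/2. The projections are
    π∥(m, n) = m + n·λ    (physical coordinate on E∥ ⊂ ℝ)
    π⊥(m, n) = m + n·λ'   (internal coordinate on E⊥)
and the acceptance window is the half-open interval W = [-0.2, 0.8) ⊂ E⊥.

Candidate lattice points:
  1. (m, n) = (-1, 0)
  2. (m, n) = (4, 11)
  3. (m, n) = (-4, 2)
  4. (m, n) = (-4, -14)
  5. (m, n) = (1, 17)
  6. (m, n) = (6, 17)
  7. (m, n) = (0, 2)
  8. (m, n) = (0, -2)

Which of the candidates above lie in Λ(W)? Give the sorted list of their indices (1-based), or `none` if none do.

Compute λ' = (3−√13)/2 = -0.3028, so π⊥(m,n) = m -0.3028·n.
[1] lift (-1,0): star map gives -1.0000; window check -0.2 ≤ -1.0000 < 0.8 is false → out
[2] lift (4,11): star map gives 0.6695; window check -0.2 ≤ 0.6695 < 0.8 is true → IN Λ
[3] lift (-4,2): star map gives -4.6056; window check -0.2 ≤ -4.6056 < 0.8 is false → out
[4] lift (-4,-14): star map gives 0.2389; window check -0.2 ≤ 0.2389 < 0.8 is true → IN Λ
[5] lift (1,17): star map gives -4.1472; window check -0.2 ≤ -4.1472 < 0.8 is false → out
[6] lift (6,17): star map gives 0.8528; window check -0.2 ≤ 0.8528 < 0.8 is false → out
[7] lift (0,2): star map gives -0.6056; window check -0.2 ≤ -0.6056 < 0.8 is false → out
[8] lift (0,-2): star map gives 0.6056; window check -0.2 ≤ 0.6056 < 0.8 is true → IN Λ

2, 4, 8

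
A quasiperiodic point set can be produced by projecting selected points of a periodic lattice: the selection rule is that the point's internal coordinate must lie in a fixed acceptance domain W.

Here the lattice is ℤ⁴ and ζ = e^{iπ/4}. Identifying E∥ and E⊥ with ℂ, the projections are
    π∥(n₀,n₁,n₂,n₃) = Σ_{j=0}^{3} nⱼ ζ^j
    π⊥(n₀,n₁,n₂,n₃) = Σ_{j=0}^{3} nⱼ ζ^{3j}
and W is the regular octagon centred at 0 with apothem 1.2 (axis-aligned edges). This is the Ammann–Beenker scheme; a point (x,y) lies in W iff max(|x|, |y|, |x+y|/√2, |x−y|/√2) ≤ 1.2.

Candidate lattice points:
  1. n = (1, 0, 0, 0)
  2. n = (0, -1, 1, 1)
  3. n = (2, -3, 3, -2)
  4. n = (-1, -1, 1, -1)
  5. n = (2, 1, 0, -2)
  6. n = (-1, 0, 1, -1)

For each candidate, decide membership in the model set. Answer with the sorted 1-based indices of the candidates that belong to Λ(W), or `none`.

π⊥(n) = n₀ + n₁ζ³ + n₂ζ⁶ + n₃ζ⁹ where ζ = e^{iπ/4}.
#1 (1, 0, 0, 0): internal (1.0000, 0.0000); octagon support 1.0000 vs apothem 1.2 → ∈ W
#2 (0, -1, 1, 1): internal (1.4142, -1.0000); octagon support 1.7071 vs apothem 1.2 → ∉ W
#3 (2, -3, 3, -2): internal (2.7071, -6.5355); octagon support 6.5355 vs apothem 1.2 → ∉ W
#4 (-1, -1, 1, -1): internal (-1.0000, -2.4142); octagon support 2.4142 vs apothem 1.2 → ∉ W
#5 (2, 1, 0, -2): internal (-0.1213, -0.7071); octagon support 0.7071 vs apothem 1.2 → ∈ W
#6 (-1, 0, 1, -1): internal (-1.7071, -1.7071); octagon support 2.4142 vs apothem 1.2 → ∉ W

1, 5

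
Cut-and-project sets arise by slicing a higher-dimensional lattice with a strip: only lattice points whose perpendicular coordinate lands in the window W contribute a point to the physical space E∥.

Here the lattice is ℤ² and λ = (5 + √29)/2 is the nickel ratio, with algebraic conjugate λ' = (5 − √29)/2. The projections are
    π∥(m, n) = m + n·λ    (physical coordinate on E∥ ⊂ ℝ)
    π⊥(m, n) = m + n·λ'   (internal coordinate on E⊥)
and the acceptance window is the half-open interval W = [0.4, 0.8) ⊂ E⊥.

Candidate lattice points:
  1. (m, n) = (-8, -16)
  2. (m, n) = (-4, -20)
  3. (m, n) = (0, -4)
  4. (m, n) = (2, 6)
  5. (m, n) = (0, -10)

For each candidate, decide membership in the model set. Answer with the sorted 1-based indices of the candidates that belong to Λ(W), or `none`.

3

λ' = (5−√29)/2 ≈ -0.192582.
candidate 1: (m,n)=(-8,-16) → π∥ = -8-16·λ ≈ -91.081318, π⊥ = -8-16·λ' ≈ -4.918682 ∉ [0.4, 0.8) ⇒ out
candidate 2: (m,n)=(-4,-20) → π∥ = -4-20·λ ≈ -107.851648, π⊥ = -4-20·λ' ≈ -0.148352 ∉ [0.4, 0.8) ⇒ out
candidate 3: (m,n)=(0,-4) → π∥ = 0-4·λ ≈ -20.770330, π⊥ = 0-4·λ' ≈ 0.770330 ∈ [0.4, 0.8) ⇒ IN Λ
candidate 4: (m,n)=(2,6) → π∥ = 2+6·λ ≈ 33.155494, π⊥ = 2+6·λ' ≈ 0.844506 ∉ [0.4, 0.8) ⇒ out
candidate 5: (m,n)=(0,-10) → π∥ = 0-10·λ ≈ -51.925824, π⊥ = 0-10·λ' ≈ 1.925824 ∉ [0.4, 0.8) ⇒ out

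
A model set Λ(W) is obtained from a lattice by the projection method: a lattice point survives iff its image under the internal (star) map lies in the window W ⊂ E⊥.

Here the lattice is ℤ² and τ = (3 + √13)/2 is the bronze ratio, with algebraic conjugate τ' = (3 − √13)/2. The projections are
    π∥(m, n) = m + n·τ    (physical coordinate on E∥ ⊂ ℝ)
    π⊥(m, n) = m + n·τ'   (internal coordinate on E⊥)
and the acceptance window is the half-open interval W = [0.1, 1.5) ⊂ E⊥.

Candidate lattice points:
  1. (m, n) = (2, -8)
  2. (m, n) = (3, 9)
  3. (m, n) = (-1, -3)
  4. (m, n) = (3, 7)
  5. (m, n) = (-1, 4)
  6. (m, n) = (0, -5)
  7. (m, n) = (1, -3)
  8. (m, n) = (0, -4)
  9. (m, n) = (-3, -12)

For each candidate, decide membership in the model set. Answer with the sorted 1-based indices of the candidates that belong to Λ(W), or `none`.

2, 4, 8, 9

τ' = (3−√13)/2 ≈ -0.302776.
#1 (2,-8): internal coord 2 + (-8)·τ' = +4.422205; +4.422205 ∉ [0.1, 1.5) → out
#2 (3,9): internal coord 3 + (9)·τ' = +0.275019; +0.275019 ∈ [0.1, 1.5) → IN Λ
#3 (-1,-3): internal coord -1 + (-3)·τ' = -0.091673; -0.091673 ∉ [0.1, 1.5) → out
#4 (3,7): internal coord 3 + (7)·τ' = +0.880571; +0.880571 ∈ [0.1, 1.5) → IN Λ
#5 (-1,4): internal coord -1 + (4)·τ' = -2.211103; -2.211103 ∉ [0.1, 1.5) → out
#6 (0,-5): internal coord 0 + (-5)·τ' = +1.513878; +1.513878 ∉ [0.1, 1.5) → out
#7 (1,-3): internal coord 1 + (-3)·τ' = +1.908327; +1.908327 ∉ [0.1, 1.5) → out
#8 (0,-4): internal coord 0 + (-4)·τ' = +1.211103; +1.211103 ∈ [0.1, 1.5) → IN Λ
#9 (-3,-12): internal coord -3 + (-12)·τ' = +0.633308; +0.633308 ∈ [0.1, 1.5) → IN Λ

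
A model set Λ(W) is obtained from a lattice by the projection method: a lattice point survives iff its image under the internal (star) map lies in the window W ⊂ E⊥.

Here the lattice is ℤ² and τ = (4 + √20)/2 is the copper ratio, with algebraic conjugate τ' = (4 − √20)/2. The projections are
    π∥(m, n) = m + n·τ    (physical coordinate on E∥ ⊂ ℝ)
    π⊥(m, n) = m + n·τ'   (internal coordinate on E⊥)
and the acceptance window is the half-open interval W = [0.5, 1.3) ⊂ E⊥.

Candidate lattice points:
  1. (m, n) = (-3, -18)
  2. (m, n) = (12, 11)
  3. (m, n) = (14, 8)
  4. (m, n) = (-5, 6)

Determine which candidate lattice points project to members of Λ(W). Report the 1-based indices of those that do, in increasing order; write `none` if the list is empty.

1

Numerically τ ≈ 4.2361 and τ' = −1/τ ≈ -0.2361.
candidate 1: (m,n)=(-3,-18) → π∥ = -3-18·τ ≈ -79.2492, π⊥ = -3-18·τ' ≈ 1.2492 ∈ [0.5, 1.3) ⇒ IN Λ
candidate 2: (m,n)=(12,11) → π∥ = 12+11·τ ≈ 58.5967, π⊥ = 12+11·τ' ≈ 9.4033 ∉ [0.5, 1.3) ⇒ out
candidate 3: (m,n)=(14,8) → π∥ = 14+8·τ ≈ 47.8885, π⊥ = 14+8·τ' ≈ 12.1115 ∉ [0.5, 1.3) ⇒ out
candidate 4: (m,n)=(-5,6) → π∥ = -5+6·τ ≈ 20.4164, π⊥ = -5+6·τ' ≈ -6.4164 ∉ [0.5, 1.3) ⇒ out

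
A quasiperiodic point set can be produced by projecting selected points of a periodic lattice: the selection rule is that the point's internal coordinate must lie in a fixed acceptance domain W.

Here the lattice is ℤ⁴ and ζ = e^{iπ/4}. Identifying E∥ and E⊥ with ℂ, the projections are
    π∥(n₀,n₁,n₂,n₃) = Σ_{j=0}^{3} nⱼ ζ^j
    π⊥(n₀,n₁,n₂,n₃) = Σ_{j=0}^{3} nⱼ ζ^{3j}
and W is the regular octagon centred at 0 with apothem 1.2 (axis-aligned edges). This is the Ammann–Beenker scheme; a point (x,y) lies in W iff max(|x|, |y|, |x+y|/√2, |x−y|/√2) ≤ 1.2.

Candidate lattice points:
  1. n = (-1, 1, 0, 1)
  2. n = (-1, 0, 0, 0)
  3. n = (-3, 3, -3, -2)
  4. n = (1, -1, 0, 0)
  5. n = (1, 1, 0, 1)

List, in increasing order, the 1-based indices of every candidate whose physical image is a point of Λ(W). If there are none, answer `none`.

2

With ζ = e^{iπ/4} the internal vectors are ζ^0,ζ^3,ζ^6,ζ^9.
candidate 1: n = (-1, 1, 0, 1) → π⊥ ≈ (-1.00000, +1.41421); max(|x|,|y|,|x±y|/√2) = 1.70711 > 1.2 ⇒ ∉ W
candidate 2: n = (-1, 0, 0, 0) → π⊥ ≈ (-1.00000, +0.00000); max(|x|,|y|,|x±y|/√2) = 1.00000 ≤ 1.2 ⇒ ∈ W
candidate 3: n = (-3, 3, -3, -2) → π⊥ ≈ (-6.53553, +3.70711); max(|x|,|y|,|x±y|/√2) = 7.24264 > 1.2 ⇒ ∉ W
candidate 4: n = (1, -1, 0, 0) → π⊥ ≈ (+1.70711, -0.70711); max(|x|,|y|,|x±y|/√2) = 1.70711 > 1.2 ⇒ ∉ W
candidate 5: n = (1, 1, 0, 1) → π⊥ ≈ (+1.00000, +1.41421); max(|x|,|y|,|x±y|/√2) = 1.70711 > 1.2 ⇒ ∉ W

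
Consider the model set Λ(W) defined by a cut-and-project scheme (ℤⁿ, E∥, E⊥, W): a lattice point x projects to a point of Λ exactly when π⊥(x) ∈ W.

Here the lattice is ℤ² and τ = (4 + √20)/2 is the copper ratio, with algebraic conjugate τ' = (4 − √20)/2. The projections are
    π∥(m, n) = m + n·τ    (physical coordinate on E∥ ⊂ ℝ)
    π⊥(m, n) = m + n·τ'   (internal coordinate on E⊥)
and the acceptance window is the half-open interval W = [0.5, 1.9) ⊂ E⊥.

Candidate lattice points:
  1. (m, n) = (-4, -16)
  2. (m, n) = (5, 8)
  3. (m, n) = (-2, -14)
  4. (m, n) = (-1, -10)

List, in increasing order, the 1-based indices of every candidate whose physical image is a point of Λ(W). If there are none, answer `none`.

Compute τ' = (4−√20)/2 = -0.236068, so π⊥(m,n) = m -0.236068·n.
[1] lift (-4,-16): star map gives -0.222912; window check 0.5 ≤ -0.222912 < 1.9 is false → out
[2] lift (5,8): star map gives 3.111456; window check 0.5 ≤ 3.111456 < 1.9 is false → out
[3] lift (-2,-14): star map gives 1.304952; window check 0.5 ≤ 1.304952 < 1.9 is true → IN Λ
[4] lift (-1,-10): star map gives 1.360680; window check 0.5 ≤ 1.360680 < 1.9 is true → IN Λ

3, 4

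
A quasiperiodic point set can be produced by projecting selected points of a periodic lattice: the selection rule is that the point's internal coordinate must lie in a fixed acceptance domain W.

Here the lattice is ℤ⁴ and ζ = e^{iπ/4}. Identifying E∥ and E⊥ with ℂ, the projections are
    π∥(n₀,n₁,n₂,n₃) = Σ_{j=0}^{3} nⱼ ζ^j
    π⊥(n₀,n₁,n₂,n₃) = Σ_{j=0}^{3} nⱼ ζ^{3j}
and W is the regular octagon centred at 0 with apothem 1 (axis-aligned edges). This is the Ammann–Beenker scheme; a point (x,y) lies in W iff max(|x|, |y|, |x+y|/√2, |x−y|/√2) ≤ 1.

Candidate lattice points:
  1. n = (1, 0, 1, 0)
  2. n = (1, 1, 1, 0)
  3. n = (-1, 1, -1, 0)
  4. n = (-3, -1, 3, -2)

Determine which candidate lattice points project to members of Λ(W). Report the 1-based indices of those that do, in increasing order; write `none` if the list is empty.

2

π⊥(n) = n₀ + n₁ζ³ + n₂ζ⁶ + n₃ζ⁹ where ζ = e^{iπ/4}.
#1 (1, 0, 1, 0): internal (1.00000, -1.00000); octagon support 1.41421 vs apothem 1 → ∉ W
#2 (1, 1, 1, 0): internal (0.29289, -0.29289); octagon support 0.41421 vs apothem 1 → ∈ W
#3 (-1, 1, -1, 0): internal (-1.70711, 1.70711); octagon support 2.41421 vs apothem 1 → ∉ W
#4 (-3, -1, 3, -2): internal (-3.70711, -5.12132); octagon support 6.24264 vs apothem 1 → ∉ W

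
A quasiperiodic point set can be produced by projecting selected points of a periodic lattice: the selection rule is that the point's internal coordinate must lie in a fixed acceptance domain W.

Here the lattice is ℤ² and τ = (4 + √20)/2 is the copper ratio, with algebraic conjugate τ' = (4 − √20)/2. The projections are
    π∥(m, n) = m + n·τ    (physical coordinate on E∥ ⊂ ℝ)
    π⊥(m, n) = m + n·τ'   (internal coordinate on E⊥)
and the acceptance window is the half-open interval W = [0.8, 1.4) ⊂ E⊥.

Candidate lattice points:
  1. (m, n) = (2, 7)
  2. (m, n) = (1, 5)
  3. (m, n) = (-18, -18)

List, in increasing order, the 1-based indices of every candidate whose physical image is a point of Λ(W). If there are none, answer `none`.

none

Numerically τ ≈ 4.236068 and τ' = −1/τ ≈ -0.236068.
candidate 1: (m,n)=(2,7) → π∥ = 2+7·τ ≈ 31.652476, π⊥ = 2+7·τ' ≈ 0.347524 ∉ [0.8, 1.4) ⇒ out
candidate 2: (m,n)=(1,5) → π∥ = 1+5·τ ≈ 22.180340, π⊥ = 1+5·τ' ≈ -0.180340 ∉ [0.8, 1.4) ⇒ out
candidate 3: (m,n)=(-18,-18) → π∥ = -18-18·τ ≈ -94.249224, π⊥ = -18-18·τ' ≈ -13.750776 ∉ [0.8, 1.4) ⇒ out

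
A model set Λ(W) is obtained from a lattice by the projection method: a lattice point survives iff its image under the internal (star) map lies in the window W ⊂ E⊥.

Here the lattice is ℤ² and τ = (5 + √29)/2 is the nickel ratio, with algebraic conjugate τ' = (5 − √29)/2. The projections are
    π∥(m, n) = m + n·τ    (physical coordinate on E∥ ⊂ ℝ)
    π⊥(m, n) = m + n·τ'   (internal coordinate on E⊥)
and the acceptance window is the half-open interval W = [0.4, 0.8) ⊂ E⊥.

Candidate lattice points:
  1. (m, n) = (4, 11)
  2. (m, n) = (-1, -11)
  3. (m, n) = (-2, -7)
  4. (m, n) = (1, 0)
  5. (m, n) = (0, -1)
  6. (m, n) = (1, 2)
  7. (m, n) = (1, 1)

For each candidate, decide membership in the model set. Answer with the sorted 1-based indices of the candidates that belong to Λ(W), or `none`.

Numerically τ ≈ 5.1926 and τ' = −1/τ ≈ -0.1926.
[1] lift (4,11): star map gives 1.8816; window check 0.4 ≤ 1.8816 < 0.8 is false → out
[2] lift (-1,-11): star map gives 1.1184; window check 0.4 ≤ 1.1184 < 0.8 is false → out
[3] lift (-2,-7): star map gives -0.6519; window check 0.4 ≤ -0.6519 < 0.8 is false → out
[4] lift (1,0): star map gives 1.0000; window check 0.4 ≤ 1.0000 < 0.8 is false → out
[5] lift (0,-1): star map gives 0.1926; window check 0.4 ≤ 0.1926 < 0.8 is false → out
[6] lift (1,2): star map gives 0.6148; window check 0.4 ≤ 0.6148 < 0.8 is true → IN Λ
[7] lift (1,1): star map gives 0.8074; window check 0.4 ≤ 0.8074 < 0.8 is false → out

6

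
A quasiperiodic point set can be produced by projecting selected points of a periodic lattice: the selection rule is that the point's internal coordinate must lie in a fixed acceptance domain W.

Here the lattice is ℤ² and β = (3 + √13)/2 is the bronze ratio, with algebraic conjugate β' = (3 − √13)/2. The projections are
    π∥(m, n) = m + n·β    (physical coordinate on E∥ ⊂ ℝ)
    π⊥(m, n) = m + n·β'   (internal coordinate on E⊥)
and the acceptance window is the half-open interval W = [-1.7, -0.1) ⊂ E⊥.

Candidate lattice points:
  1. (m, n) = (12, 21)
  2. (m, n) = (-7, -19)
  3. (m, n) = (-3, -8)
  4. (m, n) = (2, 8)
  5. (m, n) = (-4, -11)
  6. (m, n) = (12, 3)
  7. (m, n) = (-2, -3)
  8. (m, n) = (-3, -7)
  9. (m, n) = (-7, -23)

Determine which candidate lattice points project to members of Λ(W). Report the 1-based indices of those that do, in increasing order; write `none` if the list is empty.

2, 3, 4, 5, 7, 8

Numerically β ≈ 3.3028 and β' = −1/β ≈ -0.3028.
candidate 1: (m,n)=(12,21) → π∥ = 12+21·β ≈ 81.3583, π⊥ = 12+21·β' ≈ 5.6417 ∉ [-1.7, -0.1) ⇒ out
candidate 2: (m,n)=(-7,-19) → π∥ = -7-19·β ≈ -69.7527, π⊥ = -7-19·β' ≈ -1.2473 ∈ [-1.7, -0.1) ⇒ IN Λ
candidate 3: (m,n)=(-3,-8) → π∥ = -3-8·β ≈ -29.4222, π⊥ = -3-8·β' ≈ -0.5778 ∈ [-1.7, -0.1) ⇒ IN Λ
candidate 4: (m,n)=(2,8) → π∥ = 2+8·β ≈ 28.4222, π⊥ = 2+8·β' ≈ -0.4222 ∈ [-1.7, -0.1) ⇒ IN Λ
candidate 5: (m,n)=(-4,-11) → π∥ = -4-11·β ≈ -40.3305, π⊥ = -4-11·β' ≈ -0.6695 ∈ [-1.7, -0.1) ⇒ IN Λ
candidate 6: (m,n)=(12,3) → π∥ = 12+3·β ≈ 21.9083, π⊥ = 12+3·β' ≈ 11.0917 ∉ [-1.7, -0.1) ⇒ out
candidate 7: (m,n)=(-2,-3) → π∥ = -2-3·β ≈ -11.9083, π⊥ = -2-3·β' ≈ -1.0917 ∈ [-1.7, -0.1) ⇒ IN Λ
candidate 8: (m,n)=(-3,-7) → π∥ = -3-7·β ≈ -26.1194, π⊥ = -3-7·β' ≈ -0.8806 ∈ [-1.7, -0.1) ⇒ IN Λ
candidate 9: (m,n)=(-7,-23) → π∥ = -7-23·β ≈ -82.9638, π⊥ = -7-23·β' ≈ -0.0362 ∉ [-1.7, -0.1) ⇒ out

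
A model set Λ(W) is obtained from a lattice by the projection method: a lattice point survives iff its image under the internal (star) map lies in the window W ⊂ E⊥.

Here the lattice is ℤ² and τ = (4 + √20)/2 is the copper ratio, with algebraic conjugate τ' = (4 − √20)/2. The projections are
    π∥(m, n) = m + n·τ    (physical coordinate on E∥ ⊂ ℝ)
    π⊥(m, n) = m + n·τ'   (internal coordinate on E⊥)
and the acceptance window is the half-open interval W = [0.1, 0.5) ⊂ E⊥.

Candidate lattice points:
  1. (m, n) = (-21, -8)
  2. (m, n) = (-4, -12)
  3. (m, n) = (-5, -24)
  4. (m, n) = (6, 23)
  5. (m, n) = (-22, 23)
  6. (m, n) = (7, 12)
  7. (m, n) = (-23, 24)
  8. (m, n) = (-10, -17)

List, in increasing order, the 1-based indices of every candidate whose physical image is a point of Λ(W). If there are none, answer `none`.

none

Numerically τ ≈ 4.23607 and τ' = −1/τ ≈ -0.23607.
#1 (-21,-8): internal coord -21 + (-8)·τ' = -19.11146; -19.11146 ∉ [0.1, 0.5) → out
#2 (-4,-12): internal coord -4 + (-12)·τ' = -1.16718; -1.16718 ∉ [0.1, 0.5) → out
#3 (-5,-24): internal coord -5 + (-24)·τ' = +0.66563; +0.66563 ∉ [0.1, 0.5) → out
#4 (6,23): internal coord 6 + (23)·τ' = +0.57044; +0.57044 ∉ [0.1, 0.5) → out
#5 (-22,23): internal coord -22 + (23)·τ' = -27.42956; -27.42956 ∉ [0.1, 0.5) → out
#6 (7,12): internal coord 7 + (12)·τ' = +4.16718; +4.16718 ∉ [0.1, 0.5) → out
#7 (-23,24): internal coord -23 + (24)·τ' = -28.66563; -28.66563 ∉ [0.1, 0.5) → out
#8 (-10,-17): internal coord -10 + (-17)·τ' = -5.98684; -5.98684 ∉ [0.1, 0.5) → out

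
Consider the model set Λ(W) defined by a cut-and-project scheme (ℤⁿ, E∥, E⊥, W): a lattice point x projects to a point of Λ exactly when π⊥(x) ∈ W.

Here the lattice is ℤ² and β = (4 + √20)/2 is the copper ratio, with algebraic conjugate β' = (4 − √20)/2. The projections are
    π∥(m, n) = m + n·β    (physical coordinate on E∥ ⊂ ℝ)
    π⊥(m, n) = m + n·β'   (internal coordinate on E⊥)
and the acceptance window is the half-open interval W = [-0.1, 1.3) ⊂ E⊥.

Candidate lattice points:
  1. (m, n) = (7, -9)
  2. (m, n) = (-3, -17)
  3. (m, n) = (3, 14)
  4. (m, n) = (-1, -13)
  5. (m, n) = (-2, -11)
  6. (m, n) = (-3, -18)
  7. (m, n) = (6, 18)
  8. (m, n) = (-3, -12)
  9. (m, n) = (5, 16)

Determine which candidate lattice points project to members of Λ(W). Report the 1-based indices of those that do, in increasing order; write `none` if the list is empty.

2, 5, 6, 9

β' = (4−√20)/2 ≈ -0.23607.
candidate 1: (m,n)=(7,-9) → π∥ = 7-9·β ≈ -31.12461, π⊥ = 7-9·β' ≈ 9.12461 ∉ [-0.1, 1.3) ⇒ out
candidate 2: (m,n)=(-3,-17) → π∥ = -3-17·β ≈ -75.01316, π⊥ = -3-17·β' ≈ 1.01316 ∈ [-0.1, 1.3) ⇒ IN Λ
candidate 3: (m,n)=(3,14) → π∥ = 3+14·β ≈ 62.30495, π⊥ = 3+14·β' ≈ -0.30495 ∉ [-0.1, 1.3) ⇒ out
candidate 4: (m,n)=(-1,-13) → π∥ = -1-13·β ≈ -56.06888, π⊥ = -1-13·β' ≈ 2.06888 ∉ [-0.1, 1.3) ⇒ out
candidate 5: (m,n)=(-2,-11) → π∥ = -2-11·β ≈ -48.59675, π⊥ = -2-11·β' ≈ 0.59675 ∈ [-0.1, 1.3) ⇒ IN Λ
candidate 6: (m,n)=(-3,-18) → π∥ = -3-18·β ≈ -79.24922, π⊥ = -3-18·β' ≈ 1.24922 ∈ [-0.1, 1.3) ⇒ IN Λ
candidate 7: (m,n)=(6,18) → π∥ = 6+18·β ≈ 82.24922, π⊥ = 6+18·β' ≈ 1.75078 ∉ [-0.1, 1.3) ⇒ out
candidate 8: (m,n)=(-3,-12) → π∥ = -3-12·β ≈ -53.83282, π⊥ = -3-12·β' ≈ -0.16718 ∉ [-0.1, 1.3) ⇒ out
candidate 9: (m,n)=(5,16) → π∥ = 5+16·β ≈ 72.77709, π⊥ = 5+16·β' ≈ 1.22291 ∈ [-0.1, 1.3) ⇒ IN Λ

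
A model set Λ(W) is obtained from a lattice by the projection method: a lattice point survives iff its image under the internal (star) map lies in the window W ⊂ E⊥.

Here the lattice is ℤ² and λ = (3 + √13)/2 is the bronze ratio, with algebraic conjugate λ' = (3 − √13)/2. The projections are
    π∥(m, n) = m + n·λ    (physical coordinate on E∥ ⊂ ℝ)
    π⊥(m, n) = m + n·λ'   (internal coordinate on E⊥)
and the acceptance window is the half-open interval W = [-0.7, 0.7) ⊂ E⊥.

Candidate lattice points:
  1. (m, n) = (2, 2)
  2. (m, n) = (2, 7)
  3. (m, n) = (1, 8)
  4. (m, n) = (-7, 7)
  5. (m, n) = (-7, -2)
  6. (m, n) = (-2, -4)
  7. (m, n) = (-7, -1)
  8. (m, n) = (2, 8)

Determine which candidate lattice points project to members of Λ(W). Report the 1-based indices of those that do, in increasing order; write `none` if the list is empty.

Compute λ' = (3−√13)/2 = -0.3028, so π⊥(m,n) = m -0.3028·n.
[1] lift (2,2): star map gives 1.3944; window check -0.7 ≤ 1.3944 < 0.7 is false → out
[2] lift (2,7): star map gives -0.1194; window check -0.7 ≤ -0.1194 < 0.7 is true → IN Λ
[3] lift (1,8): star map gives -1.4222; window check -0.7 ≤ -1.4222 < 0.7 is false → out
[4] lift (-7,7): star map gives -9.1194; window check -0.7 ≤ -9.1194 < 0.7 is false → out
[5] lift (-7,-2): star map gives -6.3944; window check -0.7 ≤ -6.3944 < 0.7 is false → out
[6] lift (-2,-4): star map gives -0.7889; window check -0.7 ≤ -0.7889 < 0.7 is false → out
[7] lift (-7,-1): star map gives -6.6972; window check -0.7 ≤ -6.6972 < 0.7 is false → out
[8] lift (2,8): star map gives -0.4222; window check -0.7 ≤ -0.4222 < 0.7 is true → IN Λ

2, 8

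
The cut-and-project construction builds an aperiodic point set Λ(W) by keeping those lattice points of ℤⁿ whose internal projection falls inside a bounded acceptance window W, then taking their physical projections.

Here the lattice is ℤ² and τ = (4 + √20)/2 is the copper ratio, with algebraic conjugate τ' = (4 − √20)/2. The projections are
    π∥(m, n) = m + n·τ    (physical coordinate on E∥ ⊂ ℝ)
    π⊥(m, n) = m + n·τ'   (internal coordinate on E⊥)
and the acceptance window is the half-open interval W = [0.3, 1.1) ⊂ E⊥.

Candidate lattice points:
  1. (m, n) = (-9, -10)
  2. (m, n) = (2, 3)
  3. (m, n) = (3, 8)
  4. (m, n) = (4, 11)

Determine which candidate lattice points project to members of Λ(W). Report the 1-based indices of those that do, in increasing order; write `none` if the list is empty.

none

Numerically τ ≈ 4.23607 and τ' = −1/τ ≈ -0.23607.
[1] lift (-9,-10): star map gives -6.63932; window check 0.3 ≤ -6.63932 < 1.1 is false → out
[2] lift (2,3): star map gives 1.29180; window check 0.3 ≤ 1.29180 < 1.1 is false → out
[3] lift (3,8): star map gives 1.11146; window check 0.3 ≤ 1.11146 < 1.1 is false → out
[4] lift (4,11): star map gives 1.40325; window check 0.3 ≤ 1.40325 < 1.1 is false → out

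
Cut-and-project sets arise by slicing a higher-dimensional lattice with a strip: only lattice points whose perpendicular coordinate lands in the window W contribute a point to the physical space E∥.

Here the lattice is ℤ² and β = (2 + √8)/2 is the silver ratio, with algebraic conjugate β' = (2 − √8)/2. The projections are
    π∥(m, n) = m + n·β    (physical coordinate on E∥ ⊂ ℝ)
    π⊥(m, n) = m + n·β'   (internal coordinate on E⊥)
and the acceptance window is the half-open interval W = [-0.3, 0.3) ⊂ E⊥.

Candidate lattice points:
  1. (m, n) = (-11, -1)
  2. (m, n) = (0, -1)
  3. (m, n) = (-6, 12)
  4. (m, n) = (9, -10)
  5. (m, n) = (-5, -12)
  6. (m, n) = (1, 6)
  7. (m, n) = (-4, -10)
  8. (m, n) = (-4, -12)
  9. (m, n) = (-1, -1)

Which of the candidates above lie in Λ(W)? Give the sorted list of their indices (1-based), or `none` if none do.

5, 7

Compute β' = (2−√8)/2 = -0.41421, so π⊥(m,n) = m -0.41421·n.
#1 (-11,-1): internal coord -11 + (-1)·β' = -10.58579; -10.58579 ∉ [-0.3, 0.3) → out
#2 (0,-1): internal coord 0 + (-1)·β' = +0.41421; +0.41421 ∉ [-0.3, 0.3) → out
#3 (-6,12): internal coord -6 + (12)·β' = -10.97056; -10.97056 ∉ [-0.3, 0.3) → out
#4 (9,-10): internal coord 9 + (-10)·β' = +13.14214; +13.14214 ∉ [-0.3, 0.3) → out
#5 (-5,-12): internal coord -5 + (-12)·β' = -0.02944; -0.02944 ∈ [-0.3, 0.3) → IN Λ
#6 (1,6): internal coord 1 + (6)·β' = -1.48528; -1.48528 ∉ [-0.3, 0.3) → out
#7 (-4,-10): internal coord -4 + (-10)·β' = +0.14214; +0.14214 ∈ [-0.3, 0.3) → IN Λ
#8 (-4,-12): internal coord -4 + (-12)·β' = +0.97056; +0.97056 ∉ [-0.3, 0.3) → out
#9 (-1,-1): internal coord -1 + (-1)·β' = -0.58579; -0.58579 ∉ [-0.3, 0.3) → out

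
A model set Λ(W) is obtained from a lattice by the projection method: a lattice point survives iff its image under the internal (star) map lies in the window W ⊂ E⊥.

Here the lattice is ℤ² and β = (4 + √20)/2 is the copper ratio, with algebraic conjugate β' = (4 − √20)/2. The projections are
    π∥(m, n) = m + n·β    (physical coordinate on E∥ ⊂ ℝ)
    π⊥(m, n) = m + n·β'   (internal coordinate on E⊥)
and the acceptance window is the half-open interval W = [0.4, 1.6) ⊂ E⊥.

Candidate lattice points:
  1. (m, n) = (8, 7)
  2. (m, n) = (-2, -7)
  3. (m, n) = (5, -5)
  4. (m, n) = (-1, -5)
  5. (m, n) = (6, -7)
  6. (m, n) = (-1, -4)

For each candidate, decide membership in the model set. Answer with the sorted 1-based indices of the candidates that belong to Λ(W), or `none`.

none

Compute β' = (4−√20)/2 = -0.236068, so π⊥(m,n) = m -0.236068·n.
[1] lift (8,7): star map gives 6.347524; window check 0.4 ≤ 6.347524 < 1.6 is false → out
[2] lift (-2,-7): star map gives -0.347524; window check 0.4 ≤ -0.347524 < 1.6 is false → out
[3] lift (5,-5): star map gives 6.180340; window check 0.4 ≤ 6.180340 < 1.6 is false → out
[4] lift (-1,-5): star map gives 0.180340; window check 0.4 ≤ 0.180340 < 1.6 is false → out
[5] lift (6,-7): star map gives 7.652476; window check 0.4 ≤ 7.652476 < 1.6 is false → out
[6] lift (-1,-4): star map gives -0.055728; window check 0.4 ≤ -0.055728 < 1.6 is false → out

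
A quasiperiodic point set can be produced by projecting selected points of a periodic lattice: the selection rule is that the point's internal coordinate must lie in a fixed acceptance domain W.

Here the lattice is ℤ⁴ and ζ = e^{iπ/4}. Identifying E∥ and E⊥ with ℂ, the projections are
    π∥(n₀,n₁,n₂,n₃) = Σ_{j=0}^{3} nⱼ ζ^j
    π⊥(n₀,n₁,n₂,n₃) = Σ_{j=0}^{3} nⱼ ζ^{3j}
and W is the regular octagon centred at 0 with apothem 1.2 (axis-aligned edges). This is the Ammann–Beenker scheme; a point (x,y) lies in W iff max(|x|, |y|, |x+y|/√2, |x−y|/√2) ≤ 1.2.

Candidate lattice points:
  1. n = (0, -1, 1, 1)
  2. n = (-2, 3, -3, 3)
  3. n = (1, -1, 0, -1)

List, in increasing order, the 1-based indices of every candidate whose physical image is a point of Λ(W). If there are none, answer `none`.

none

Internal map: ζ^{3j} for j=0..3 gives (1,0), (−√2/2,√2/2), (0,−1), (√2/2,√2/2).
#1 (0, -1, 1, 1): internal (1.414214, -1.000000); octagon support 1.707107 vs apothem 1.2 → ∉ W
#2 (-2, 3, -3, 3): internal (-2.000000, 7.242641); octagon support 7.242641 vs apothem 1.2 → ∉ W
#3 (1, -1, 0, -1): internal (1.000000, -1.414214); octagon support 1.707107 vs apothem 1.2 → ∉ W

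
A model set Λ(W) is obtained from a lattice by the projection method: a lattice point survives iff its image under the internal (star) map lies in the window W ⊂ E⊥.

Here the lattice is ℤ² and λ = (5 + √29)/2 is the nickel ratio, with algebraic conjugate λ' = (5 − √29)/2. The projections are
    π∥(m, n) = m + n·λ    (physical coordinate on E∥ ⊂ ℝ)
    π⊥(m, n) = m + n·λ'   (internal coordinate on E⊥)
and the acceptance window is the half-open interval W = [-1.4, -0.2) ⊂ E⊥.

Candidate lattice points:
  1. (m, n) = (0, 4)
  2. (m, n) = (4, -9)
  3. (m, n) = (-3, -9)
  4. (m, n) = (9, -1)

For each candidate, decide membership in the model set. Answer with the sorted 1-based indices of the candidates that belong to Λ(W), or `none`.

Numerically λ ≈ 5.19258 and λ' = −1/λ ≈ -0.19258.
[1] lift (0,4): star map gives -0.77033; window check -1.4 ≤ -0.77033 < -0.2 is true → IN Λ
[2] lift (4,-9): star map gives 5.73324; window check -1.4 ≤ 5.73324 < -0.2 is false → out
[3] lift (-3,-9): star map gives -1.26676; window check -1.4 ≤ -1.26676 < -0.2 is true → IN Λ
[4] lift (9,-1): star map gives 9.19258; window check -1.4 ≤ 9.19258 < -0.2 is false → out

1, 3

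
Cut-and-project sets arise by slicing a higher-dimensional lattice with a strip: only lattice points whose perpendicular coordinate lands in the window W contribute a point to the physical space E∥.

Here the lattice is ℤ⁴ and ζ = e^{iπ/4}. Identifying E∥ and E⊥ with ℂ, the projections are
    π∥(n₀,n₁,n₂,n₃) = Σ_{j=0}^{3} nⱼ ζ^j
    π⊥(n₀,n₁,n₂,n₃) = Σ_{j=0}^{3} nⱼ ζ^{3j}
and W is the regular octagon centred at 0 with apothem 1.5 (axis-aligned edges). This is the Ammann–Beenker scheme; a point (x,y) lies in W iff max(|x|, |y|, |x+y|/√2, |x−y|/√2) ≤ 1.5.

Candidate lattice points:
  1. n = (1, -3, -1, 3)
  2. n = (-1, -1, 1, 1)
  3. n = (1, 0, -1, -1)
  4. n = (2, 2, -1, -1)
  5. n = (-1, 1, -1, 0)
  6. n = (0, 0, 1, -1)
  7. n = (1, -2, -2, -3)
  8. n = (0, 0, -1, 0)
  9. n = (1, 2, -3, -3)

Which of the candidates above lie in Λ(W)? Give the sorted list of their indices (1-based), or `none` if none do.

2, 3, 8

π⊥(n) = n₀ + n₁ζ³ + n₂ζ⁶ + n₃ζ⁹ where ζ = e^{iπ/4}.
candidate 1: n = (1, -3, -1, 3) → π⊥ ≈ (+5.2426, +1.0000); max(|x|,|y|,|x±y|/√2) = 5.2426 > 1.5 ⇒ ∉ W
candidate 2: n = (-1, -1, 1, 1) → π⊥ ≈ (+0.4142, -1.0000); max(|x|,|y|,|x±y|/√2) = 1.0000 ≤ 1.5 ⇒ ∈ W
candidate 3: n = (1, 0, -1, -1) → π⊥ ≈ (+0.2929, +0.2929); max(|x|,|y|,|x±y|/√2) = 0.4142 ≤ 1.5 ⇒ ∈ W
candidate 4: n = (2, 2, -1, -1) → π⊥ ≈ (-0.1213, +1.7071); max(|x|,|y|,|x±y|/√2) = 1.7071 > 1.5 ⇒ ∉ W
candidate 5: n = (-1, 1, -1, 0) → π⊥ ≈ (-1.7071, +1.7071); max(|x|,|y|,|x±y|/√2) = 2.4142 > 1.5 ⇒ ∉ W
candidate 6: n = (0, 0, 1, -1) → π⊥ ≈ (-0.7071, -1.7071); max(|x|,|y|,|x±y|/√2) = 1.7071 > 1.5 ⇒ ∉ W
candidate 7: n = (1, -2, -2, -3) → π⊥ ≈ (+0.2929, -1.5355); max(|x|,|y|,|x±y|/√2) = 1.5355 > 1.5 ⇒ ∉ W
candidate 8: n = (0, 0, -1, 0) → π⊥ ≈ (+0.0000, +1.0000); max(|x|,|y|,|x±y|/√2) = 1.0000 ≤ 1.5 ⇒ ∈ W
candidate 9: n = (1, 2, -3, -3) → π⊥ ≈ (-2.5355, +2.2929); max(|x|,|y|,|x±y|/√2) = 3.4142 > 1.5 ⇒ ∉ W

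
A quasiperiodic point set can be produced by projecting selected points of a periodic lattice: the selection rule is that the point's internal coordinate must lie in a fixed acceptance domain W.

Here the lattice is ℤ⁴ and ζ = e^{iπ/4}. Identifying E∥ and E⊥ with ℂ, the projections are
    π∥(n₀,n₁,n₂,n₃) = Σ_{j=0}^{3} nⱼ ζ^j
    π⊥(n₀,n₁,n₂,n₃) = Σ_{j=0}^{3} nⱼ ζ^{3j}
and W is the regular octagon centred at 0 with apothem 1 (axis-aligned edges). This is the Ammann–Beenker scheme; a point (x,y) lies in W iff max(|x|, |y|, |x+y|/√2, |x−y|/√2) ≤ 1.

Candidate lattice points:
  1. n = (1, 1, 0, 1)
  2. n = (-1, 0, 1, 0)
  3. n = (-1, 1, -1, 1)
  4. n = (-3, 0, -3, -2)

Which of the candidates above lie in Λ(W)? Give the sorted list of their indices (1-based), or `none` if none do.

none

With ζ = e^{iπ/4} the internal vectors are ζ^0,ζ^3,ζ^6,ζ^9.
#1 (1, 1, 0, 1): internal (1.000000, 1.414214); octagon support 1.707107 vs apothem 1 → ∉ W
#2 (-1, 0, 1, 0): internal (-1.000000, -1.000000); octagon support 1.414214 vs apothem 1 → ∉ W
#3 (-1, 1, -1, 1): internal (-1.000000, 2.414214); octagon support 2.414214 vs apothem 1 → ∉ W
#4 (-3, 0, -3, -2): internal (-4.414214, 1.585786); octagon support 4.414214 vs apothem 1 → ∉ W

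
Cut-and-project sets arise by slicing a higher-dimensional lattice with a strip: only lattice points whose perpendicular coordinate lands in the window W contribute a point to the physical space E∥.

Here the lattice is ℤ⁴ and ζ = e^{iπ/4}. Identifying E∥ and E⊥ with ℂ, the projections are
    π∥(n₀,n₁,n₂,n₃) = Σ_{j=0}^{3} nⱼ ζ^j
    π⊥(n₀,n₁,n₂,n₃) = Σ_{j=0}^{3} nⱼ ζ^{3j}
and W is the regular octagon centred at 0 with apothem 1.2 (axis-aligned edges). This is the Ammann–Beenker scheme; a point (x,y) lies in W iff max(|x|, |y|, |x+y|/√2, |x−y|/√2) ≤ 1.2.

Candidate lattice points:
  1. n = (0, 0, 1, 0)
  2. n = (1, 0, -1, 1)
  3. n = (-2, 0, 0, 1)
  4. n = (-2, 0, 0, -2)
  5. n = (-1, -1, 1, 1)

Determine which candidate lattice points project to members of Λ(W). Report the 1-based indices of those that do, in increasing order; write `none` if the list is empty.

1, 5

π⊥(n) = n₀ + n₁ζ³ + n₂ζ⁶ + n₃ζ⁹ where ζ = e^{iπ/4}.
candidate 1: n = (0, 0, 1, 0) → π⊥ ≈ (+0.000000, -1.000000); max(|x|,|y|,|x±y|/√2) = 1.000000 ≤ 1.2 ⇒ ∈ W
candidate 2: n = (1, 0, -1, 1) → π⊥ ≈ (+1.707107, +1.707107); max(|x|,|y|,|x±y|/√2) = 2.414214 > 1.2 ⇒ ∉ W
candidate 3: n = (-2, 0, 0, 1) → π⊥ ≈ (-1.292893, +0.707107); max(|x|,|y|,|x±y|/√2) = 1.414214 > 1.2 ⇒ ∉ W
candidate 4: n = (-2, 0, 0, -2) → π⊥ ≈ (-3.414214, -1.414214); max(|x|,|y|,|x±y|/√2) = 3.414214 > 1.2 ⇒ ∉ W
candidate 5: n = (-1, -1, 1, 1) → π⊥ ≈ (+0.414214, -1.000000); max(|x|,|y|,|x±y|/√2) = 1.000000 ≤ 1.2 ⇒ ∈ W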